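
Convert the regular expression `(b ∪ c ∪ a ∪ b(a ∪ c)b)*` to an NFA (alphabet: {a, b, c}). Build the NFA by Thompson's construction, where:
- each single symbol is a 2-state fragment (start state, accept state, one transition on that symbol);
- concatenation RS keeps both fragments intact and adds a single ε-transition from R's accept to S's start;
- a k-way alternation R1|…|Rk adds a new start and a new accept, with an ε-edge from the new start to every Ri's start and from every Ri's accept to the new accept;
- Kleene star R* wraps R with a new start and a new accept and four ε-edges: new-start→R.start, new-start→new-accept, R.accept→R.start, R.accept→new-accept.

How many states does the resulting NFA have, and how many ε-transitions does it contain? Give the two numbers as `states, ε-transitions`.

20, 18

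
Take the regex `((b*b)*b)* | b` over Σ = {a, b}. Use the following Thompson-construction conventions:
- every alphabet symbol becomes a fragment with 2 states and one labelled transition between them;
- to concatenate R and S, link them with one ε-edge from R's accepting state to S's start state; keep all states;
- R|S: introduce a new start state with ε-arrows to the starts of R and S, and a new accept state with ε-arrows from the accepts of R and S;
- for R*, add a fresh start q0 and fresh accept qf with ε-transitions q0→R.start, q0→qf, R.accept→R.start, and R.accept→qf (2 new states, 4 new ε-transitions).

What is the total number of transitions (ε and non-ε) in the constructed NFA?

Recursing over subexpressions:
Each of the 4 symbol leaves contributes 1 transition (1 symbol, 0 ε).
  b* — 5 transitions (1 symbol, 4 ε)
  b*b — 7 transitions (2 symbol, 5 ε)
  (b*b)* — 11 transitions (2 symbol, 9 ε)
  (b*b)*b — 13 transitions (3 symbol, 10 ε)
  ((b*b)*b)* — 17 transitions (3 symbol, 14 ε)
  ((b*b)*b)* | b — 22 transitions (4 symbol, 18 ε)

22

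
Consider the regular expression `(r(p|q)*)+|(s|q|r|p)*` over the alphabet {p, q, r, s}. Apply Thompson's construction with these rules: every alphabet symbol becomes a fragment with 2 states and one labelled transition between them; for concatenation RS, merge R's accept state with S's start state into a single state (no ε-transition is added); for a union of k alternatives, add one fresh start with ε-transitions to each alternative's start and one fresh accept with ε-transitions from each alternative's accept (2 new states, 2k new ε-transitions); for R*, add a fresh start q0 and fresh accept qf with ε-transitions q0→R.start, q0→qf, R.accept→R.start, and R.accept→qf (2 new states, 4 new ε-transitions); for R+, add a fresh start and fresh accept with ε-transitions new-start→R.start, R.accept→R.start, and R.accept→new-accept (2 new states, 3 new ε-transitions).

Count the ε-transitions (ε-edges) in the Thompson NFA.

27

Bottom-up over the parse tree:
Each of the 7 symbol leaves contributes 0 ε-transitions.
  p|q — 4 ε-transitions
  (p|q)* — 8 ε-transitions
  r(p|q)* — 8 ε-transitions
  (r(p|q)*)+ — 11 ε-transitions
  s|q|r|p — 8 ε-transitions
  (s|q|r|p)* — 12 ε-transitions
  (r(p|q)*)+|(s|q|r|p)* — 27 ε-transitions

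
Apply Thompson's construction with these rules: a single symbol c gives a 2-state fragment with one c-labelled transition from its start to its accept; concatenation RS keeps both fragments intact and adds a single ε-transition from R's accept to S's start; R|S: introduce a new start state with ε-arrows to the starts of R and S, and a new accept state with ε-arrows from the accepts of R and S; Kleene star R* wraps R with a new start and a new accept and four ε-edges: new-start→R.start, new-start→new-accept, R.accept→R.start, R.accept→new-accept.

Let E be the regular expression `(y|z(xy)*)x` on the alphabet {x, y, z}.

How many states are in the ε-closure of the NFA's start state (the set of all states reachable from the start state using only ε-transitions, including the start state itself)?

Work bottom-up. For each fragment F, track |ε-closure(F.start)| and whether F's accept lies in that closure (i.e. whether F accepts ε). A single-symbol fragment has closure size 1 and does not accept ε.
  xy — same as the first factor's closure: |ε-closure| = 1
  (xy)* — |ε-closure| = 1 (new start) + 1 (body) + 1 (new accept) = 3
  z(xy)* — |ε-closure| equals the left operand's closure size = 1 (its accept is not ε-reachable, so the closure stops there)
  y|z(xy)* — |ε-closure| = 1 + 1 + 1 = 3 (the new accept is not ε-reachable since no branch accepts ε)
  (y|z(xy)*)x — |ε-closure| equals the left operand's closure size = 3 (its accept is not ε-reachable, so the closure stops there)

3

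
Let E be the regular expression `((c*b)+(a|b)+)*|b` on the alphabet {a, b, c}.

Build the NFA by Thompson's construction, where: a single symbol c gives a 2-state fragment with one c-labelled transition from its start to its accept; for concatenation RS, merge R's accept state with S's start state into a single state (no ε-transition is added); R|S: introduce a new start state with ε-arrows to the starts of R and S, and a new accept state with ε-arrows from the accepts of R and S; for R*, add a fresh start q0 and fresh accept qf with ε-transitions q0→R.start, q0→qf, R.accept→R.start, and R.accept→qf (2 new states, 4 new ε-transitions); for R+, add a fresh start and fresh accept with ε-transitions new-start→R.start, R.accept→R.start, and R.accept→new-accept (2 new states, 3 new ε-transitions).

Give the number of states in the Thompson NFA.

20

Bottom-up over the parse tree:
Each of the 5 symbol leaves contributes a 2-state fragment.
  c* : 4 states
  c*b : 5 states
  (c*b)+ : 7 states
  a|b : 6 states
  (a|b)+ : 8 states
  (c*b)+(a|b)+ : 14 states
  ((c*b)+(a|b)+)* : 16 states
  ((c*b)+(a|b)+)*|b : 20 states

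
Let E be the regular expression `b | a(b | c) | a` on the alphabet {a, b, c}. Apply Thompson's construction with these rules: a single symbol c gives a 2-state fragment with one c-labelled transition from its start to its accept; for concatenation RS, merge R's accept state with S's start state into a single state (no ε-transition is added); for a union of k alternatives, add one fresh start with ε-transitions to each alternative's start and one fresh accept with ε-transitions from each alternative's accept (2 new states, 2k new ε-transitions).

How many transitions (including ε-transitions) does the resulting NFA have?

By structural recursion:
Each of the 5 symbol leaves contributes 1 transition (1 symbol, 0 ε).
  b | c → 6 transitions (2 symbol, 4 ε)
  a(b | c) → 7 transitions (3 symbol, 4 ε)
  b | a(b | c) | a → 15 transitions (5 symbol, 10 ε)

15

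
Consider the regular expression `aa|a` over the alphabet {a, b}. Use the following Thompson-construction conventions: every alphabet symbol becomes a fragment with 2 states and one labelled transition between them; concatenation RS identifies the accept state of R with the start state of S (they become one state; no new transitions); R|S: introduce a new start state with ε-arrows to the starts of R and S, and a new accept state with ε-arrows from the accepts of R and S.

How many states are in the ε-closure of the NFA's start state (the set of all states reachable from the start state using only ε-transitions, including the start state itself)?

3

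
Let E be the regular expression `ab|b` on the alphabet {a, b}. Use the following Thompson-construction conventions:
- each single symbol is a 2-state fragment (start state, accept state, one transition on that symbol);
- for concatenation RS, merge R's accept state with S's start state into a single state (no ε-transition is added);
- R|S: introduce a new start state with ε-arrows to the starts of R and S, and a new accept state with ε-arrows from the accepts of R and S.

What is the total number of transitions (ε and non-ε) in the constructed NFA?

Per subexpression:
Each of the 3 symbol leaves contributes 1 transition (1 symbol, 0 ε).
  ab — 2 transitions (2 symbol, 0 ε)
  ab|b — 7 transitions (3 symbol, 4 ε)

7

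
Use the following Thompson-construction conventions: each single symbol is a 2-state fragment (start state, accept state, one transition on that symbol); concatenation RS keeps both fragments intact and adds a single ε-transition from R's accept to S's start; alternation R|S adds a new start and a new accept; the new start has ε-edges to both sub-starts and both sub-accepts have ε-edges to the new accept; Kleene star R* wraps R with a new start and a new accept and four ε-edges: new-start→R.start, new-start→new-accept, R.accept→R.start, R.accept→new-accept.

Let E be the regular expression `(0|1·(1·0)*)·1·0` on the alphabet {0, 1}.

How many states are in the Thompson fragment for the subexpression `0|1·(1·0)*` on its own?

12

Fragment for `0|1·(1·0)*`:
Each of the 4 symbol leaves contributes a 2-state fragment.
  1·0 → 4 states
  (1·0)* → 6 states
  1·(1·0)* → 8 states
  0|1·(1·0)* → 12 states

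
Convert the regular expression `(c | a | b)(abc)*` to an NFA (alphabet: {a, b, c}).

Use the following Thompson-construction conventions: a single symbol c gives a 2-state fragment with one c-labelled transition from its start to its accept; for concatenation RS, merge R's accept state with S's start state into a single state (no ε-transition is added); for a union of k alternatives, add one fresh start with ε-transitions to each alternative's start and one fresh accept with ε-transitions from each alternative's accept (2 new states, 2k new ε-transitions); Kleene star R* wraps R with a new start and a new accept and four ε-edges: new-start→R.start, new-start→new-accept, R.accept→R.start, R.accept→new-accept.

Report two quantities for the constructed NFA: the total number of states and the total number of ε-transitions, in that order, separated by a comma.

13, 10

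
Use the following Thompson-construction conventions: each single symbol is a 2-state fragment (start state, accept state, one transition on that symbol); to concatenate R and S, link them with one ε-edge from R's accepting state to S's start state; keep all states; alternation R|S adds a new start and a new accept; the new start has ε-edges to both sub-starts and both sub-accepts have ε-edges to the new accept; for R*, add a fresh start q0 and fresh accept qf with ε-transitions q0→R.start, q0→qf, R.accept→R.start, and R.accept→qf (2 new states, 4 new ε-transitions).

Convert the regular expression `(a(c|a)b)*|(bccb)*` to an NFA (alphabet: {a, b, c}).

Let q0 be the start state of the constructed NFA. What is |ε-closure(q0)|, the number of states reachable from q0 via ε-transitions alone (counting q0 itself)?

Let C(F) = |ε-closure(F.start)| within fragment F, and note whether F accepts ε. Symbol fragments have C = 1 and do not accept ε. Then:
  c|a — new start ε-reaches every alternative's start; none of them accept ε, so the new accept is not reached: C = 1 + 1 + 1 = 3
  a(c|a)b — C equals the left operand's closure size = 1 (its accept is not ε-reachable, so the closure stops there)
  (a(c|a)b)* — C = 1 (new start) + 1 (body) + 1 (new accept) = 3
  bccb — C equals the left operand's closure size = 1 (its accept is not ε-reachable, so the closure stops there)
  (bccb)* — the star's fresh start ε-reaches both the body's start and the fresh accept: C = 2 + 1 = 3
  (a(c|a)b)*|(bccb)* — new start ε-reaches every alternative's start; at least one alternative accepts ε, so the union's new accept is reached too: C = 1 + 3 + 3 + 1 = 8

8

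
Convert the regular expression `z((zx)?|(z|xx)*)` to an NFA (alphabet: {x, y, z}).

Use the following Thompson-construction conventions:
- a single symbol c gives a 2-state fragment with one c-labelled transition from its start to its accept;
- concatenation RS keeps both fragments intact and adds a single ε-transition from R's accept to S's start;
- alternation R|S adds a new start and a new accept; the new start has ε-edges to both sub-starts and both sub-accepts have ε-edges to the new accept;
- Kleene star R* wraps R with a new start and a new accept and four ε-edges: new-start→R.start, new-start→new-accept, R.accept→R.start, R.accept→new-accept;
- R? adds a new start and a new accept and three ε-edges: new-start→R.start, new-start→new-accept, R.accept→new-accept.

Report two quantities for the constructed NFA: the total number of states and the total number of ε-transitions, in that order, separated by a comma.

20, 18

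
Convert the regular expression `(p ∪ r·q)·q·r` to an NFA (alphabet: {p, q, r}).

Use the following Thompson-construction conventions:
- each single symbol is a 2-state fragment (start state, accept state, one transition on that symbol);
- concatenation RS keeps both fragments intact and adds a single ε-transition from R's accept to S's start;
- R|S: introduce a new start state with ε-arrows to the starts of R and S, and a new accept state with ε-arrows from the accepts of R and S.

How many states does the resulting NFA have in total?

Building bottom-up:
Each of the 5 symbol leaves contributes a 2-state fragment.
  r·q — 4 states
  p ∪ r·q — 8 states
  (p ∪ r·q)·q·r — 12 states

12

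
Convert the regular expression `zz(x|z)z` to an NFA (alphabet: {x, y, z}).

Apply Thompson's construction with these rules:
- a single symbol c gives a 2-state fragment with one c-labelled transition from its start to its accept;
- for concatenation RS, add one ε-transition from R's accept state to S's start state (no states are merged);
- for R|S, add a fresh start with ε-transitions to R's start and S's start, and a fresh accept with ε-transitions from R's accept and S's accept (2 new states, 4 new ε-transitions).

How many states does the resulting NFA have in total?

Per subexpression:
Each of the 5 symbol leaves contributes a 2-state fragment.
  x|z : 6 states
  zz(x|z)z : 12 states

12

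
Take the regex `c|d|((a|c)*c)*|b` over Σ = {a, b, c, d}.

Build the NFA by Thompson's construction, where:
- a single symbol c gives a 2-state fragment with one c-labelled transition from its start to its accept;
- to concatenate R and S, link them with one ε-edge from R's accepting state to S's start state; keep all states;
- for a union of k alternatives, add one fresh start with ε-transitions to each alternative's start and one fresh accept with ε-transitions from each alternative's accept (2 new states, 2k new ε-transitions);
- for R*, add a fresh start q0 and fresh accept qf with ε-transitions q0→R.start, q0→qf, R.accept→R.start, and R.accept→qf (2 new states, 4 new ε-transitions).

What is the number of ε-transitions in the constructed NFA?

21

Bottom-up over the parse tree:
Each of the 6 symbol leaves contributes 0 ε-transitions.
  a|c : 4 ε-transitions
  (a|c)* : 8 ε-transitions
  (a|c)*c : 9 ε-transitions
  ((a|c)*c)* : 13 ε-transitions
  c|d|((a|c)*c)*|b : 21 ε-transitions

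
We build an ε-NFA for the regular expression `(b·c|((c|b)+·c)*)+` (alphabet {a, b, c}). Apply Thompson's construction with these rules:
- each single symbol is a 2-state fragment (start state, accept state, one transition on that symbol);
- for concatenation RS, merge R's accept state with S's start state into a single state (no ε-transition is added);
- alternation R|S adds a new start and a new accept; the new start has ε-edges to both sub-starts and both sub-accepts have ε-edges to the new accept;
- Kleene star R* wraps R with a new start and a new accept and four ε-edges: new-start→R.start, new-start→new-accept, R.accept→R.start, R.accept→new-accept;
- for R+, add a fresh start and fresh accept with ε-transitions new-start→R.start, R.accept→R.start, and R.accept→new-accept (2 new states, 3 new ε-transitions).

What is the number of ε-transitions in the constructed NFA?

18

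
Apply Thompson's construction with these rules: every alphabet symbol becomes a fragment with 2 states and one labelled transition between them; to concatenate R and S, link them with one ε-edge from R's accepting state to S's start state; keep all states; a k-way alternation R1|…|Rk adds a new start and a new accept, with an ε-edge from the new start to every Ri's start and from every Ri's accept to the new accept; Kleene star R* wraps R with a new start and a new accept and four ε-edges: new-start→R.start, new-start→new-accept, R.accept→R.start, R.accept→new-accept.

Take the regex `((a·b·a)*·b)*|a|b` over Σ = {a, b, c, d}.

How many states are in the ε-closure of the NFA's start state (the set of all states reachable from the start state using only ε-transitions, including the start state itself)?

10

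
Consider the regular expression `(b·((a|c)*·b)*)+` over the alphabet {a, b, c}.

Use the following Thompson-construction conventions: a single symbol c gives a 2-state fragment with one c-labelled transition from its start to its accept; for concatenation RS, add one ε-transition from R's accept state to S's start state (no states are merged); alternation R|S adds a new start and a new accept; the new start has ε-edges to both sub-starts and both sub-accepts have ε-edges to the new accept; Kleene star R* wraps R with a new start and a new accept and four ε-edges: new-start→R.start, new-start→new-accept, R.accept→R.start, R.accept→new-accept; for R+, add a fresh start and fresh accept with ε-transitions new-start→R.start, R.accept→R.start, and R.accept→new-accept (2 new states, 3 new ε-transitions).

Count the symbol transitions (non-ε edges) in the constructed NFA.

4

Recursing over subexpressions:
Each of the 4 symbol leaves contributes exactly 1 symbol transition.
  a|c = 2 symbol transitions
  (a|c)* = 2 symbol transitions
  (a|c)*·b = 3 symbol transitions
  ((a|c)*·b)* = 3 symbol transitions
  b·((a|c)*·b)* = 4 symbol transitions
  (b·((a|c)*·b)*)+ = 4 symbol transitions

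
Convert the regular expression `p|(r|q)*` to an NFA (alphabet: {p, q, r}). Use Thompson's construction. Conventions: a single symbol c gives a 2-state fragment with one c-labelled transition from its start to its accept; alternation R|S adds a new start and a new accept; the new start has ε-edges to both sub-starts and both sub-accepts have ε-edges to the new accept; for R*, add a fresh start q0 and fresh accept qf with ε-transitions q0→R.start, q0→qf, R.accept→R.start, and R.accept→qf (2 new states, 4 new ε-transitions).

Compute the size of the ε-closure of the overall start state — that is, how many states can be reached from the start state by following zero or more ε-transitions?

Work bottom-up. For each fragment F, track |ε-closure(F.start)| and whether F's accept lies in that closure (i.e. whether F accepts ε). A single-symbol fragment has closure size 1 and does not accept ε.
  r|q → new start ε-reaches every alternative's start; none of them accept ε, so the new accept is not reached: |ε-closure| = 1 + 1 + 1 = 3
  (r|q)* → new start has ε-edges to the inner start and to the new accept, so |ε-closure| = 2 + 3 = 5
  p|(r|q)* → |ε-closure| = 1 (new start) + (1 + 5) + 1 (new accept, since some branch ε-reaches its own accept) = 8

8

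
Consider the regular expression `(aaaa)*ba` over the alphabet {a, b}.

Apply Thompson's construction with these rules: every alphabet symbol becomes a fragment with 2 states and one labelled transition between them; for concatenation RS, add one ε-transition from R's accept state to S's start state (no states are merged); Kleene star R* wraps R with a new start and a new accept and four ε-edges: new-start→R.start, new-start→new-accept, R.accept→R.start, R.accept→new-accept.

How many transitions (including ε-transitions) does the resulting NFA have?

Bottom-up over the parse tree:
Each of the 6 symbol leaves contributes 1 transition (1 symbol, 0 ε).
  aaaa → 7 transitions (4 symbol, 3 ε)
  (aaaa)* → 11 transitions (4 symbol, 7 ε)
  (aaaa)*ba → 15 transitions (6 symbol, 9 ε)

15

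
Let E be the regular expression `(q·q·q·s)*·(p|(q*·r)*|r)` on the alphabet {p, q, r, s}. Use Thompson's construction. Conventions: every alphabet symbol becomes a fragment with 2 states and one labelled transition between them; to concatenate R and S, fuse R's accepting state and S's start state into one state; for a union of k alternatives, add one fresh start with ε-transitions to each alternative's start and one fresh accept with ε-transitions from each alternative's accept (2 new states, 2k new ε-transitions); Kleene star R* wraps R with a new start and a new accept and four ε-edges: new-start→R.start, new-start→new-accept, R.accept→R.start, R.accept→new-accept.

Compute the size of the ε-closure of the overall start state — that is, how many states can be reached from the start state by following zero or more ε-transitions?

Compute the ε-closure size of each fragment's start state recursively; a symbol fragment's start has no outgoing ε-edge, so its closure is just itself (size 1).
  q·q·q·s : C equals the left operand's closure size = 1 (its accept is not ε-reachable, so the closure stops there)
  (q·q·q·s)* : C = 1 (new start) + 1 (body) + 1 (new accept) = 3
  q* : new start has ε-edges to the inner start and to the new accept, so C = 2 + 1 = 3
  q*·r : C = 3 + (1−1) = 3 (closure spills across the concat boundary because the left factor accepts ε)
  (q*·r)* : new start has ε-edges to the inner start and to the new accept, so C = 2 + 3 = 5
  p|(q*·r)*|r : new start ε-reaches every alternative's start; at least one alternative accepts ε, so the union's new accept is reached too: C = 1 + 1 + 5 + 1 + 1 = 9
  (q·q·q·s)*·(p|(q*·r)*|r) : the left operand accepts ε, so the closure extends into the next operand (the shared merged state is already counted); C = 3 + (9−1) = 11

11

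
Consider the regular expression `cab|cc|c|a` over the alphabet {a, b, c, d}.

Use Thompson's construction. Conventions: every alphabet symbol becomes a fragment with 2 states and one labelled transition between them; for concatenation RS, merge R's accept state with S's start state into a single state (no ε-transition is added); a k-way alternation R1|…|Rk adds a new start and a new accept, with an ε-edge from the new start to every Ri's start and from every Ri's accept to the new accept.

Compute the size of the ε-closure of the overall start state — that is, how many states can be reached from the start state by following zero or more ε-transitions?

5

Compute the ε-closure size of each fragment's start state recursively; a symbol fragment's start has no outgoing ε-edge, so its closure is just itself (size 1).
  cab — C equals the left operand's closure size = 1 (its accept is not ε-reachable, so the closure stops there)
  cc — same as the first factor's closure: C = 1
  cab|cc|c|a — new start ε-reaches every alternative's start; none of them accept ε, so the new accept is not reached: C = 1 + 1 + 1 + 1 + 1 = 5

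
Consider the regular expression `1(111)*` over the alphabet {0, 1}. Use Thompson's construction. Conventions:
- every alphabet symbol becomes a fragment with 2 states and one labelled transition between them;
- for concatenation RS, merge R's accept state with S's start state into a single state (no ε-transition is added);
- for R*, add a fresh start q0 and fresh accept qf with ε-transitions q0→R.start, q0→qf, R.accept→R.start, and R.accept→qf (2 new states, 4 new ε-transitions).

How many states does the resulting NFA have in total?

7

Per subexpression:
Each of the 4 symbol leaves contributes a 2-state fragment.
  111 : 4 states
  (111)* : 6 states
  1(111)* : 7 states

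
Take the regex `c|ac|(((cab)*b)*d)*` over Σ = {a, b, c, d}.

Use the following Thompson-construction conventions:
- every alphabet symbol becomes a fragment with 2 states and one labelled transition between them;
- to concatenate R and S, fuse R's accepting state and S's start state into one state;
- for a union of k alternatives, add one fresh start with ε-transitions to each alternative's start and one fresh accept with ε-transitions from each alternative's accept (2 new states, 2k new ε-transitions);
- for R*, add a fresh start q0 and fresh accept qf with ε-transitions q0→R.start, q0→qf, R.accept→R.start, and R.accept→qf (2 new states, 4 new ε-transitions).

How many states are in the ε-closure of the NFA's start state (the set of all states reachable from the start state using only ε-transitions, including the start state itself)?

Let C(F) = |ε-closure(F.start)| within fragment F, and note whether F accepts ε. Symbol fragments have C = 1 and do not accept ε. Then:
  ac — same as the first factor's closure: |closure| = 1
  cab — same as the first factor's closure: |closure| = 1
  (cab)* — |closure| = 1 (new start) + 1 (body) + 1 (new accept) = 3
  (cab)*b — |closure| = 3 + (1−1) = 3 (closure spills across the concat boundary because the left factor accepts ε)
  ((cab)*b)* — new start has ε-edges to the inner start and to the new accept, so |closure| = 2 + 3 = 5
  ((cab)*b)*d — the left operand accepts ε, so the closure extends into the next operand (the shared merged state is already counted); |closure| = 5 + (1−1) = 5
  (((cab)*b)*d)* — |closure| = 1 (new start) + 5 (body) + 1 (new accept) = 7
  c|ac|(((cab)*b)*d)* — |closure| = 1 (new start) + (1 + 1 + 7) + 1 (new accept, since some branch ε-reaches its own accept) = 11

11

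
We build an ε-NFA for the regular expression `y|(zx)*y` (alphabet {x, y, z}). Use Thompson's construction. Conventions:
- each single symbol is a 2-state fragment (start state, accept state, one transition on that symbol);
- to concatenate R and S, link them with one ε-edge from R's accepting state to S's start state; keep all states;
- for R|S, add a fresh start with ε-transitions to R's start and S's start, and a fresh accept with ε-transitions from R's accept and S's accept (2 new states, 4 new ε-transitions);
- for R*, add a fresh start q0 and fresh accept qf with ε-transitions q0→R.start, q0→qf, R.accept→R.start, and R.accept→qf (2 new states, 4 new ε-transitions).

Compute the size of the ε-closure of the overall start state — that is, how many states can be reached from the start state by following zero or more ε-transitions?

Compute the ε-closure size of each fragment's start state recursively; a symbol fragment's start has no outgoing ε-edge, so its closure is just itself (size 1).
  zx → same as the first factor's closure: |closure| = 1
  (zx)* → new start has ε-edges to the inner start and to the new accept, so |closure| = 2 + 1 = 3
  (zx)*y → |closure| = 3 + 1 = 4 (closure spills across the concat boundary because the left factor accepts ε)
  y|(zx)*y → |closure| = 1 + 1 + 4 = 6 (the new accept is not ε-reachable since no branch accepts ε)

6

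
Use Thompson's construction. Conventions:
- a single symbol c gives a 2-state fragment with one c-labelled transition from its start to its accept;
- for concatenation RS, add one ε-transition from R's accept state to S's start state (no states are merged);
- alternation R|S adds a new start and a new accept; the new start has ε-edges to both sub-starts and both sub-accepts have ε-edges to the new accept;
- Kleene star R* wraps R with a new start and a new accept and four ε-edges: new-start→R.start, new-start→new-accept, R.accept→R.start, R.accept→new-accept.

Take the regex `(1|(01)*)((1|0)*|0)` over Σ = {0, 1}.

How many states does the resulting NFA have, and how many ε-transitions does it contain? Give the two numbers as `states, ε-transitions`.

22, 22

Recursing over subexpressions:
Each of the 6 symbol leaves contributes 2 states and 0 ε-transitions.
  01 — 4 states, 1 ε-transition
  (01)* — 6 states, 5 ε-transitions
  1|(01)* — 10 states, 9 ε-transitions
  1|0 — 6 states, 4 ε-transitions
  (1|0)* — 8 states, 8 ε-transitions
  (1|0)*|0 — 12 states, 12 ε-transitions
  (1|(01)*)((1|0)*|0) — 22 states, 22 ε-transitions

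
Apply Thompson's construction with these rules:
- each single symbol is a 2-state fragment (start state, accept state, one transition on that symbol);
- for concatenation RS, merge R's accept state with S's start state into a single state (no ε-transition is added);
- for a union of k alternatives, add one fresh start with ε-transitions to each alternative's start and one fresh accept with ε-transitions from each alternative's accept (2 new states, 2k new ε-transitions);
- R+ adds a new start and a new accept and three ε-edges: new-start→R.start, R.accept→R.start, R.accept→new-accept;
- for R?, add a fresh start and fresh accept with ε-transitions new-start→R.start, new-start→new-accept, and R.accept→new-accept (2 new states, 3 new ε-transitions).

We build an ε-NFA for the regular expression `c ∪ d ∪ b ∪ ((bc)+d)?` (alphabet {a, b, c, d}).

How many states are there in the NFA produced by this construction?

Building bottom-up:
Each of the 6 symbol leaves contributes a 2-state fragment.
  bc — 3 states
  (bc)+ — 5 states
  (bc)+d — 6 states
  ((bc)+d)? — 8 states
  c ∪ d ∪ b ∪ ((bc)+d)? — 16 states

16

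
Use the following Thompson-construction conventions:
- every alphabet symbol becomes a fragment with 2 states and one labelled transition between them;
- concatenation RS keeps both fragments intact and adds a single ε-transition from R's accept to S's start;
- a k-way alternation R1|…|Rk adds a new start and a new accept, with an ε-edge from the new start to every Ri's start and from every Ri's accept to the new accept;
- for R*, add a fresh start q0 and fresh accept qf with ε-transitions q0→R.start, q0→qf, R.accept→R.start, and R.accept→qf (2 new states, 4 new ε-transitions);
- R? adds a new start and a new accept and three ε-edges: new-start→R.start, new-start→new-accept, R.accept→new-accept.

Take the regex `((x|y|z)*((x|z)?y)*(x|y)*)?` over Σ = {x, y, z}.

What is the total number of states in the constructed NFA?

By structural recursion:
Each of the 8 symbol leaves contributes a 2-state fragment.
  x|y|z : 8 states
  (x|y|z)* : 10 states
  x|z : 6 states
  (x|z)? : 8 states
  (x|z)?y : 10 states
  ((x|z)?y)* : 12 states
  x|y : 6 states
  (x|y)* : 8 states
  (x|y|z)*((x|z)?y)*(x|y)* : 30 states
  ((x|y|z)*((x|z)?y)*(x|y)*)? : 32 states

32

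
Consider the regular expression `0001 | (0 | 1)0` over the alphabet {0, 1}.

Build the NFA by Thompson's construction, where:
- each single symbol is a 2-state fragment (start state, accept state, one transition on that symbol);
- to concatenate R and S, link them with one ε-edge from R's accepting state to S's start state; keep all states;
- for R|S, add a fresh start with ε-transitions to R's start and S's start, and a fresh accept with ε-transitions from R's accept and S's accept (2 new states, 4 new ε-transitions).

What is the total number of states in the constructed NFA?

18

Bottom-up over the parse tree:
Each of the 7 symbol leaves contributes a 2-state fragment.
  0001 — 8 states
  0 | 1 — 6 states
  (0 | 1)0 — 8 states
  0001 | (0 | 1)0 — 18 states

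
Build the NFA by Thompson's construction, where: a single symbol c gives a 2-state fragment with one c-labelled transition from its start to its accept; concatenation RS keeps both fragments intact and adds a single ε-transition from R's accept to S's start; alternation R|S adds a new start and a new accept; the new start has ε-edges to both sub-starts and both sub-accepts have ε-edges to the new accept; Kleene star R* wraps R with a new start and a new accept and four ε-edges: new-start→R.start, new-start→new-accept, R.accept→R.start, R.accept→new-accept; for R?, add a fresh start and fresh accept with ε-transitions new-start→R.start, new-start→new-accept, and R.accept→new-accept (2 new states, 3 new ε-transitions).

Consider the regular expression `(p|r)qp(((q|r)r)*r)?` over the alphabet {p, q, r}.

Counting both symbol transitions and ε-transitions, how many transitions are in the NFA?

Bottom-up over the parse tree:
Each of the 8 symbol leaves contributes 1 transition (1 symbol, 0 ε).
  p|r — 6 transitions (2 symbol, 4 ε)
  q|r — 6 transitions (2 symbol, 4 ε)
  (q|r)r — 8 transitions (3 symbol, 5 ε)
  ((q|r)r)* — 12 transitions (3 symbol, 9 ε)
  ((q|r)r)*r — 14 transitions (4 symbol, 10 ε)
  (((q|r)r)*r)? — 17 transitions (4 symbol, 13 ε)
  (p|r)qp(((q|r)r)*r)? — 28 transitions (8 symbol, 20 ε)

28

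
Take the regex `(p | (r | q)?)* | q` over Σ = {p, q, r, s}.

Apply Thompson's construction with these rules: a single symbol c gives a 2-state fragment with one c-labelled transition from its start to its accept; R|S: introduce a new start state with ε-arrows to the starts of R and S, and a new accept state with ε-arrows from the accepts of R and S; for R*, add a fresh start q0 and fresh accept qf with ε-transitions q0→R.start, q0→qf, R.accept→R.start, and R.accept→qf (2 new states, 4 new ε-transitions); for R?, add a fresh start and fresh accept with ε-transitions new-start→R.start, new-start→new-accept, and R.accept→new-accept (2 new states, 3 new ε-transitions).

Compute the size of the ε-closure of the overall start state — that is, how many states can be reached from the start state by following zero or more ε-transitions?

13

Work bottom-up. For each fragment F, track |ε-closure(F.start)| and whether F's accept lies in that closure (i.e. whether F accepts ε). A single-symbol fragment has closure size 1 and does not accept ε.
  r | q — |ε-closure| = 1 + 1 + 1 = 3 (the new accept is not ε-reachable since no branch accepts ε)
  (r | q)? — |ε-closure| = 1 (new start) + 3 (body) + 1 (new accept, via ε) = 5
  p | (r | q)? — new start ε-reaches every alternative's start; at least one alternative accepts ε, so the union's new accept is reached too: |ε-closure| = 1 + 1 + 5 + 1 = 8
  (p | (r | q)?)* — the star's fresh start ε-reaches both the body's start and the fresh accept: |ε-closure| = 2 + 8 = 10
  (p | (r | q)?)* | q — |ε-closure| = 1 (new start) + (10 + 1) + 1 (new accept, since some branch ε-reaches its own accept) = 13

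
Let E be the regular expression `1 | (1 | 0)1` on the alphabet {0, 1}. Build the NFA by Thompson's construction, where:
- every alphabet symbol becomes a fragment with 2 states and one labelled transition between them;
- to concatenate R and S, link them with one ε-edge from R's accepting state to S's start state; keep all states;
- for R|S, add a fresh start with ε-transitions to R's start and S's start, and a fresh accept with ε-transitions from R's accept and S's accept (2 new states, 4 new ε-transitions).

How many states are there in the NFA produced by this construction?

12

By structural recursion:
Each of the 4 symbol leaves contributes a 2-state fragment.
  1 | 0 → 6 states
  (1 | 0)1 → 8 states
  1 | (1 | 0)1 → 12 states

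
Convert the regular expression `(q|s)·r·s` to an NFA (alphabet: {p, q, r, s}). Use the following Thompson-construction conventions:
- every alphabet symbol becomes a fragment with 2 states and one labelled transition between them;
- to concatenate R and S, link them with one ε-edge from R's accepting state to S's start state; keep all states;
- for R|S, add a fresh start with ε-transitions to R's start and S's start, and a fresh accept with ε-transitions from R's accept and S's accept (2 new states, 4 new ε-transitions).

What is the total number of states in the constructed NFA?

By structural recursion:
Each of the 4 symbol leaves contributes a 2-state fragment.
  q|s → 6 states
  (q|s)·r·s → 10 states

10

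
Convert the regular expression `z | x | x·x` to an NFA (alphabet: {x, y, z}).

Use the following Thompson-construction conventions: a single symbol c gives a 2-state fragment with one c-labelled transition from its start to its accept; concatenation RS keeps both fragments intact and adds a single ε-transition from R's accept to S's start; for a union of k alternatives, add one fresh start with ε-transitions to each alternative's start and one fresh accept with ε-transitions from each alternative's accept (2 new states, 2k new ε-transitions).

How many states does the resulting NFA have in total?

Building bottom-up:
Each of the 4 symbol leaves contributes a 2-state fragment.
  x·x — 4 states
  z | x | x·x — 10 states

10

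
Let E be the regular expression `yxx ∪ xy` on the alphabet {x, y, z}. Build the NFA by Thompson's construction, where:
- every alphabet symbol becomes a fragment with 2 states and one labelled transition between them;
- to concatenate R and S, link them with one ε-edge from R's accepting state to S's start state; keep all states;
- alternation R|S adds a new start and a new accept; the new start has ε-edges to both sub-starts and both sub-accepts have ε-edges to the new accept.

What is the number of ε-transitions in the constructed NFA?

7

Recursing over subexpressions:
Each of the 5 symbol leaves contributes 0 ε-transitions.
  yxx : 2 ε-transitions
  xy : 1 ε-transition
  yxx ∪ xy : 7 ε-transitions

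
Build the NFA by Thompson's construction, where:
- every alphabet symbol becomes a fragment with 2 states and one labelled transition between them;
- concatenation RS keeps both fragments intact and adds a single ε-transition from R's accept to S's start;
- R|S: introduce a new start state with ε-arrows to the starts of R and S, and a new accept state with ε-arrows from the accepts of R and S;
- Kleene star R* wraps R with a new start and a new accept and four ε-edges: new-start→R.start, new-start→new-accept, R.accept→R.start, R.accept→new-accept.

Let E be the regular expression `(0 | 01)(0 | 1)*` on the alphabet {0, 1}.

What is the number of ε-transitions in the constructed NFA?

14

By structural recursion:
Each of the 5 symbol leaves contributes 0 ε-transitions.
  01 → 1 ε-transition
  0 | 01 → 5 ε-transitions
  0 | 1 → 4 ε-transitions
  (0 | 1)* → 8 ε-transitions
  (0 | 01)(0 | 1)* → 14 ε-transitions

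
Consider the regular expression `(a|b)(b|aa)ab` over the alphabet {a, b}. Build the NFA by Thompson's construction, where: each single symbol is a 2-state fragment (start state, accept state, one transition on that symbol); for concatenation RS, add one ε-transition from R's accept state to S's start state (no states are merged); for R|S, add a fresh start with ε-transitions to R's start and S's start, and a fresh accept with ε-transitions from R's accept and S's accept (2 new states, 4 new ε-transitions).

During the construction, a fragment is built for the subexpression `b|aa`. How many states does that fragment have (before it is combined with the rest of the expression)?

Fragment for `b|aa`:
Each of the 3 symbol leaves contributes a 2-state fragment.
  aa : 4 states
  b|aa : 8 states

8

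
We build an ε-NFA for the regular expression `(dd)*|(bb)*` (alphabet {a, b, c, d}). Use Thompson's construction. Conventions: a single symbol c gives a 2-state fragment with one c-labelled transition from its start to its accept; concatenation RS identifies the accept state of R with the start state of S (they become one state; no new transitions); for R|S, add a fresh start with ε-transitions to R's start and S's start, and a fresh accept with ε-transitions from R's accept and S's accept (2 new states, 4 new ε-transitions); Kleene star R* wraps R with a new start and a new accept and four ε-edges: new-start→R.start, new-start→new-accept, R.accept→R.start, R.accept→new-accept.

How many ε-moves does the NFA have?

Bottom-up over the parse tree:
Each of the 4 symbol leaves contributes 0 ε-transitions.
  dd = 0 ε-transitions
  (dd)* = 4 ε-transitions
  bb = 0 ε-transitions
  (bb)* = 4 ε-transitions
  (dd)*|(bb)* = 12 ε-transitions

12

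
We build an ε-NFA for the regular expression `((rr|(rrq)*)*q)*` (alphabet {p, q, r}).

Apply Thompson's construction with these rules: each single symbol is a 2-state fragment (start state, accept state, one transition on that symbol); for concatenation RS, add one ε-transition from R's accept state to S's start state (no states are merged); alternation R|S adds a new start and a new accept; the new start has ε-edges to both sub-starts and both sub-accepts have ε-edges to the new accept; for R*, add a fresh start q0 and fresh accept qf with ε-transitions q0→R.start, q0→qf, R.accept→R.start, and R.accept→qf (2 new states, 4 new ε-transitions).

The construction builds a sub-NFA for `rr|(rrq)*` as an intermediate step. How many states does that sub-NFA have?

Fragment for `rr|(rrq)*`:
Each of the 5 symbol leaves contributes a 2-state fragment.
  rr : 4 states
  rrq : 6 states
  (rrq)* : 8 states
  rr|(rrq)* : 14 states

14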